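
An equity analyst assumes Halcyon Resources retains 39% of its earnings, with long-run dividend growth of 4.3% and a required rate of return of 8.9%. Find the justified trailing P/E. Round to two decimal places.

Payout ratio b = 1 − 0.39 = 0.61.
Justified trailing P/E = b(1+g)/(r−g) = 0.61×(1+0.043)/(0.089−0.043) = 13.8311

13.83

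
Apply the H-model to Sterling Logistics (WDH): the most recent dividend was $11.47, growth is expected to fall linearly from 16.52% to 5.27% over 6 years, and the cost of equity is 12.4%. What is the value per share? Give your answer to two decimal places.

H-model: P₀ = D₀[(1+g_L) + H(g_S−g_L)]/(r−g_L), with H = 6/2 = 3.
P₀ = 11.47 × [(1+0.0527) + 3×(0.1652−0.0527)] / (0.124−0.0527)
   = 11.47 × 1.3902 / 0.0713 = 223.6409

$223.64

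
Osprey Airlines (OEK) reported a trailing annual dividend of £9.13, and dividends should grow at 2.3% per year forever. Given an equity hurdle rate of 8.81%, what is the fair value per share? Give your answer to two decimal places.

£143.47

Gordon growth model: P₀ = D₁/(r − g). D₁ = 9.13 × (1 + 0.023) = 9.3400.
P₀ = 9.3400 / (0.0881 − 0.023) = 9.3400 / 0.0651 = 143.4714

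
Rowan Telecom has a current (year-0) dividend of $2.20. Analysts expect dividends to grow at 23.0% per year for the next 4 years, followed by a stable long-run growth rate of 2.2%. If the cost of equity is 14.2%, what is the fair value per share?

Two-stage DDM. Project D₁…D_4 at 0.23, terminal growth 0.022, discount at r = 0.142.
D_1 = 2.7060
D_2 = 3.3284
D_3 = 4.0939
D_4 = 5.0355
Terminal value at t=4: TV = D_5/(r−g) = 5.1463/(0.142−0.022) = 42.8857
P₀ = 2.7060/(1+0.142)^1 + 3.3284/(1+0.142)^2 + 4.0939/(1+0.142)^3 + 5.0355/(1+0.142)^4 + 42.8857/(1+0.142)^4 = 35.8454

$35.85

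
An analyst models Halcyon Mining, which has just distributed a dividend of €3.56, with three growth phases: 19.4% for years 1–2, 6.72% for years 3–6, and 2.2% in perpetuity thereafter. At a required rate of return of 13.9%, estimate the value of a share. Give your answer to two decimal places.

€47.31

Three-stage DDM. Project D₁…D_6; terminal Gordon value at t=6 with g = 0.022; discount at r = 0.139.
D_1 = 4.2506
D_2 = 5.0753
D_3 = 5.4163
D_4 = 5.7803
D_5 = 6.1687
D_6 = 6.5833
TV_6 = 6.7281/(0.139−0.022) = 57.5052
P₀ = Σ Dₜ/(1+r)ᵗ + TV_6/(1+r)^6 = 47.3139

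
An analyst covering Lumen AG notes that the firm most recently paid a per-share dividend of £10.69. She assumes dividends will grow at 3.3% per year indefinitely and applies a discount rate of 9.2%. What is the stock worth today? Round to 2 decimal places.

£187.17

Gordon growth model: P₀ = D₁/(r − g). D₁ = 10.69 × (1 + 0.033) = 11.0428.
P₀ = 11.0428 / (0.092 − 0.033) = 11.0428 / 0.059 = 187.1656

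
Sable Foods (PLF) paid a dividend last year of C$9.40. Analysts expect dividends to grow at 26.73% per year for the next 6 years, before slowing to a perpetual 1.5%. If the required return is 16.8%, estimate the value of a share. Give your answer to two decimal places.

Two-stage DDM. Project D₁…D_6 at 0.2673, terminal growth 0.015, discount at r = 0.168.
D_1 = 11.9126
D_2 = 15.0969
D_3 = 19.1323
D_4 = 24.2463
D_5 = 30.7273
D_6 = 38.9408
Terminal value at t=6: TV = D_7/(r−g) = 39.5249/(0.168−0.015) = 258.3325
P₀ = 11.9126/(1+0.168)^1 + 15.0969/(1+0.168)^2 + 19.1323/(1+0.168)^3 + 24.2463/(1+0.168)^4 + 30.7273/(1+0.168)^5 + 38.9408/(1+0.168)^6 + 258.3325/(1+0.168)^6 = 177.5202

C$177.52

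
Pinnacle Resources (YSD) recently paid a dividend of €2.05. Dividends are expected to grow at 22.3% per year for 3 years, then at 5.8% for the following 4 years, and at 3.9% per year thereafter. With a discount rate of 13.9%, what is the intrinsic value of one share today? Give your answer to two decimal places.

Three-stage DDM. Project D₁…D_7; terminal Gordon value at t=7 with g = 0.039; discount at r = 0.139.
D_1 = 2.5071
D_2 = 3.0662
D_3 = 3.7500
D_4 = 3.9675
D_5 = 4.1976
D_6 = 4.4411
D_7 = 4.6987
TV_7 = 4.8819/(0.139−0.039) = 48.8193
P₀ = Σ Dₜ/(1+r)ᵗ + TV_7/(1+r)^7 = 35.2031

€35.20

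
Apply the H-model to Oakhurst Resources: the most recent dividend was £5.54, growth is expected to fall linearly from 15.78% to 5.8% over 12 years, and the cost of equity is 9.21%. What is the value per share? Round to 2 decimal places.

H-model: P₀ = D₀[(1+g_L) + H(g_S−g_L)]/(r−g_L), with H = 12/2 = 6.
P₀ = 5.54 × [(1+0.058) + 6×(0.1578−0.058)] / (0.0921−0.058)
   = 5.54 × 1.6568 / 0.0341 = 269.1693

£269.17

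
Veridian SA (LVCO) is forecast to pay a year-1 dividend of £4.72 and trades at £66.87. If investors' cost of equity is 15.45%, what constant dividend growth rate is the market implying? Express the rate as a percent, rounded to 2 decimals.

8.39%

From P₀ = D₁/(r − g), the implied growth is g = r − D₁/P₀.
g = 0.1545 − 4.72/66.87 = 0.1545 − 0.07058 = 0.08392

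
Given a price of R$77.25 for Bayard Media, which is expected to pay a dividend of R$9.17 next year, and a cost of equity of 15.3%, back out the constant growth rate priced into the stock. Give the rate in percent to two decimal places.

From P₀ = D₁/(r − g), the implied growth is g = r − D₁/P₀.
g = 0.153 − 9.17/77.25 = 0.153 − 0.11871 = 0.03429

3.43%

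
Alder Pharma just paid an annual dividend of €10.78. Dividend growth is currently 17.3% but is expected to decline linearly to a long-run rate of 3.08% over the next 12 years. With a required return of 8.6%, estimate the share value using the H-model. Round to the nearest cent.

H-model: P₀ = D₀[(1+g_L) + H(g_S−g_L)]/(r−g_L), with H = 12/2 = 6.
P₀ = 10.78 × [(1+0.0308) + 6×(0.173−0.0308)] / (0.086−0.0308)
   = 10.78 × 1.8840 / 0.0552 = 367.9261

€367.93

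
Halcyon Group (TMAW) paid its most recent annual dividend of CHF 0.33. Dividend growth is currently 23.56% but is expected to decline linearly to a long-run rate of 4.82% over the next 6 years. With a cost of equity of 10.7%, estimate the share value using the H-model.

H-model: P₀ = D₀[(1+g_L) + H(g_S−g_L)]/(r−g_L), with H = 6/2 = 3.
P₀ = 0.33 × [(1+0.0482) + 3×(0.2356−0.0482)] / (0.107−0.0482)
   = 0.33 × 1.6104 / 0.0588 = 9.0380

CHF 9.04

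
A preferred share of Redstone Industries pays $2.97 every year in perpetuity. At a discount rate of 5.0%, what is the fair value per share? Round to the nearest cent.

$59.40

Zero-growth DDM (perpetuity): P₀ = D/r = 2.97 / 0.05 = 59.4000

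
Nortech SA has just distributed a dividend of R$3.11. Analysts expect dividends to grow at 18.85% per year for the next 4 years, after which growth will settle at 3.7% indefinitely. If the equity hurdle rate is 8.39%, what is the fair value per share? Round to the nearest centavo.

Two-stage DDM. Project D₁…D_4 at 0.1885, terminal growth 0.037, discount at r = 0.0839.
D_1 = 3.6962
D_2 = 4.3930
D_3 = 5.2211
D_4 = 6.2052
Terminal value at t=4: TV = D_5/(r−g) = 6.4348/(0.0839−0.037) = 137.2028
P₀ = 3.6962/(1+0.0839)^1 + 4.3930/(1+0.0839)^2 + 5.2211/(1+0.0839)^3 + 6.2052/(1+0.0839)^4 + 137.2028/(1+0.0839)^4 = 115.1497

R$115.15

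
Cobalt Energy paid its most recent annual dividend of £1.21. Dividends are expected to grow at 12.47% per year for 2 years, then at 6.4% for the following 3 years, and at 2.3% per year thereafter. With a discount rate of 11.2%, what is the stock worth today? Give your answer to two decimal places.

£18.33

Three-stage DDM. Project D₁…D_5; terminal Gordon value at t=5 with g = 0.023; discount at r = 0.112.
D_1 = 1.3609
D_2 = 1.5306
D_3 = 1.6285
D_4 = 1.7328
D_5 = 1.8437
TV_5 = 1.8861/(0.112−0.023) = 21.1919
P₀ = Σ Dₜ/(1+r)ᵗ + TV_5/(1+r)^5 = 18.3272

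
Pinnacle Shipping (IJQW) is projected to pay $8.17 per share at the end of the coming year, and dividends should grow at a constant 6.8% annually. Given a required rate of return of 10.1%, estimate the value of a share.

Gordon growth model: P₀ = D₁/(r − g), with D₁ = 8.17 given directly.
P₀ = 8.1700 / (0.101 − 0.068) = 8.1700 / 0.033 = 247.5758

$247.58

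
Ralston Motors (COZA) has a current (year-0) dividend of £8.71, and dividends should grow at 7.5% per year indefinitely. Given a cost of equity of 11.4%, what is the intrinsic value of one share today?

Gordon growth model: P₀ = D₁/(r − g). D₁ = 8.71 × (1 + 0.075) = 9.3633.
P₀ = 9.3633 / (0.114 − 0.075) = 9.3633 / 0.039 = 240.0833

£240.08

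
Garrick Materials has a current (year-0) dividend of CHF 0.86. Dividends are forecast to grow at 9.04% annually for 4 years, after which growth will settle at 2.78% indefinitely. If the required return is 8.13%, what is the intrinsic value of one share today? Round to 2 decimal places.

Two-stage DDM. Project D₁…D_4 at 0.0904, terminal growth 0.0278, discount at r = 0.0813.
D_1 = 0.9377
D_2 = 1.0225
D_3 = 1.1150
D_4 = 1.2157
Terminal value at t=4: TV = D_5/(r−g) = 1.2495/(0.0813−0.0278) = 23.3559
P₀ = 0.9377/(1+0.0813)^1 + 1.0225/(1+0.0813)^2 + 1.1150/(1+0.0813)^3 + 1.2157/(1+0.0813)^4 + 23.3559/(1+0.0813)^4 = 20.5979

CHF 20.60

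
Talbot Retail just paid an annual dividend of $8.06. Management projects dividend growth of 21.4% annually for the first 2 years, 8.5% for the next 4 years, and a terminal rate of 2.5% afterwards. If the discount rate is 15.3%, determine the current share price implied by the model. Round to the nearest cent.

$104.30

Three-stage DDM. Project D₁…D_6; terminal Gordon value at t=6 with g = 0.025; discount at r = 0.153.
D_1 = 9.7848
D_2 = 11.8788
D_3 = 12.8885
D_4 = 13.9840
D_5 = 15.1727
D_6 = 16.4623
TV_6 = 16.8739/(0.153−0.025) = 131.8273
P₀ = Σ Dₜ/(1+r)ᵗ + TV_6/(1+r)^6 = 104.3039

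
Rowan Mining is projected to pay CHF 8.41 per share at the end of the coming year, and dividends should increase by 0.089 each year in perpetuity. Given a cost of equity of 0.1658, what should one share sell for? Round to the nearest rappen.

Gordon growth model: P₀ = D₁/(r − g), with D₁ = 8.41 given directly.
P₀ = 8.4100 / (0.1658 − 0.089) = 8.4100 / 0.0768 = 109.5052

CHF 109.51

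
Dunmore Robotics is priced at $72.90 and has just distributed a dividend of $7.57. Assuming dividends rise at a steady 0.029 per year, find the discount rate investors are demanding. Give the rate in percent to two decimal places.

Rearranging the constant-growth DDM: r = D₁/P₀ + g.
D₁ = 7.57 × (1 + 0.029) = 7.7895.
r = 7.7895 / 72.90 + 0.029 = 0.10685 + 0.029 = 0.13585

13.59%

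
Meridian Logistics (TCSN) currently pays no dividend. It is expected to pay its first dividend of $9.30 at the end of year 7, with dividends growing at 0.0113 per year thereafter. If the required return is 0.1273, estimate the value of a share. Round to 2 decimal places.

$39.07

Deferred-dividend DDM. At t=6 the remaining stream is a growing perpetuity with first payment D_7 = 9.30.
V_6 = D_7/(r−g) = 9.30/(0.1273−0.0113) = 80.1724
P₀ = V_6/(1+r)^6 = 80.1724/(1+0.1273)^6 = 39.0650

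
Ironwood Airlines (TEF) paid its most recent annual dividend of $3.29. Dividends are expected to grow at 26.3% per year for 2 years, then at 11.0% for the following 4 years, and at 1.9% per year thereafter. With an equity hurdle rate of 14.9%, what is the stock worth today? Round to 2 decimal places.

Three-stage DDM. Project D₁…D_6; terminal Gordon value at t=6 with g = 0.019; discount at r = 0.149.
D_1 = 4.1553
D_2 = 5.2481
D_3 = 5.8254
D_4 = 6.4662
D_5 = 7.1775
D_6 = 7.9670
TV_6 = 8.1184/(0.149−0.019) = 62.4490
P₀ = Σ Dₜ/(1+r)ᵗ + TV_6/(1+r)^6 = 49.3280

$49.33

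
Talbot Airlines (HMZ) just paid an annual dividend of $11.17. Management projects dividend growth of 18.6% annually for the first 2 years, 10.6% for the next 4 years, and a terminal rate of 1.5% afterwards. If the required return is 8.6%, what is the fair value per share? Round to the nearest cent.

Three-stage DDM. Project D₁…D_6; terminal Gordon value at t=6 with g = 0.015; discount at r = 0.086.
D_1 = 13.2476
D_2 = 15.7117
D_3 = 17.3771
D_4 = 19.2191
D_5 = 21.2563
D_6 = 23.5095
TV_6 = 23.8621/(0.086−0.015) = 336.0863
P₀ = Σ Dₜ/(1+r)ᵗ + TV_6/(1+r)^6 = 286.1734

$286.17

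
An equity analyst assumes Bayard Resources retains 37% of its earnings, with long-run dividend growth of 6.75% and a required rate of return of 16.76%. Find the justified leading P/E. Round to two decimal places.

Payout ratio b = 1 − 0.37 = 0.63.
Justified leading P/E = b/(r−g) = 0.63/(0.1676−0.0675) = 6.2937

6.29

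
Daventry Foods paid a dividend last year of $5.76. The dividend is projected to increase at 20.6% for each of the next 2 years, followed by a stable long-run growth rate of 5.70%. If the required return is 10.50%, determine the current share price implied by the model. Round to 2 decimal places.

Two-stage DDM. Project D₁…D_2 at 0.206, terminal growth 0.057, discount at r = 0.105.
D_1 = 6.9466
D_2 = 8.3776
Terminal value at t=2: TV = D_3/(r−g) = 8.8551/(0.105−0.057) = 184.4807
P₀ = 6.9466/(1+0.105)^1 + 8.3776/(1+0.105)^2 + 184.4807/(1+0.105)^2 = 164.2343

$164.23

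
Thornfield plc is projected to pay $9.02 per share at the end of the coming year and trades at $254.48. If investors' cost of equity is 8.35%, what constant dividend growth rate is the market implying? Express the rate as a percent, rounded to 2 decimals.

From P₀ = D₁/(r − g), the implied growth is g = r − D₁/P₀.
g = 0.0835 − 9.02/254.48 = 0.0835 − 0.03544 = 0.04806

4.81%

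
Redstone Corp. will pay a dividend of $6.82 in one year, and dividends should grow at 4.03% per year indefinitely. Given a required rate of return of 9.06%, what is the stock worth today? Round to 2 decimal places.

Gordon growth model: P₀ = D₁/(r − g), with D₁ = 6.82 given directly.
P₀ = 6.8200 / (0.0906 − 0.0403) = 6.8200 / 0.0503 = 135.5865

$135.59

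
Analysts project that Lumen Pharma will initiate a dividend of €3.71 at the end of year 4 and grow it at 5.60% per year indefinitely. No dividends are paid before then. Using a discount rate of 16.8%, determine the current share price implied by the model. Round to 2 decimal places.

€20.79

Deferred-dividend DDM. At t=3 the remaining stream is a growing perpetuity with first payment D_4 = 3.71.
V_3 = D_4/(r−g) = 3.71/(0.168−0.056) = 33.1250
P₀ = V_3/(1+r)^3 = 33.1250/(1+0.168)^3 = 20.7887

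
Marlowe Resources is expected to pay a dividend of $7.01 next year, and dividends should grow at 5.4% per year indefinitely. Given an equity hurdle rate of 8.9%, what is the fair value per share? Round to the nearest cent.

Gordon growth model: P₀ = D₁/(r − g), with D₁ = 7.01 given directly.
P₀ = 7.0100 / (0.089 − 0.054) = 7.0100 / 0.035 = 200.2857

$200.29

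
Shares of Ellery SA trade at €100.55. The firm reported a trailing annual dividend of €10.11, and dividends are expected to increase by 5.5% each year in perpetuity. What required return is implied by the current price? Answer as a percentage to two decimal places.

16.11%

Rearranging the constant-growth DDM: r = D₁/P₀ + g.
D₁ = 10.11 × (1 + 0.055) = 10.6660.
r = 10.6660 / 100.55 + 0.055 = 0.10608 + 0.055 = 0.16108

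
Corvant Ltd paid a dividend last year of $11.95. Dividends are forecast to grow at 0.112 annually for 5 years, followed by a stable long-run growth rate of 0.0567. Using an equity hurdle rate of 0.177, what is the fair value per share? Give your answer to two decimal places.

Two-stage DDM. Project D₁…D_5 at 0.112, terminal growth 0.0567, discount at r = 0.177.
D_1 = 13.2884
D_2 = 14.7767
D_3 = 16.4317
D_4 = 18.2720
D_5 = 20.3185
Terminal value at t=5: TV = D_6/(r−g) = 21.4706/(0.177−0.0567) = 178.4752
P₀ = 13.2884/(1+0.177)^1 + 14.7767/(1+0.177)^2 + 16.4317/(1+0.177)^3 + 18.2720/(1+0.177)^4 + 20.3185/(1+0.177)^5 + 178.4752/(1+0.177)^5 = 129.5627

$129.56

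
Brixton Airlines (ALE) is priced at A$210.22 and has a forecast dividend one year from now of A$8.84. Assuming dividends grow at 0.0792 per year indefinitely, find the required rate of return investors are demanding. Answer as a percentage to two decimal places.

12.13%

Rearranging the constant-growth DDM: r = D₁/P₀ + g.
r = 8.8400 / 210.22 + 0.0792 = 0.04205 + 0.0792 = 0.12125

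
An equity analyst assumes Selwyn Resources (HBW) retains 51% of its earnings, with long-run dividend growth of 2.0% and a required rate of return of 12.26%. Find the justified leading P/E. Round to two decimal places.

Payout ratio b = 1 − 0.51 = 0.49.
Justified leading P/E = b/(r−g) = 0.49/(0.1226−0.02) = 4.7758

4.78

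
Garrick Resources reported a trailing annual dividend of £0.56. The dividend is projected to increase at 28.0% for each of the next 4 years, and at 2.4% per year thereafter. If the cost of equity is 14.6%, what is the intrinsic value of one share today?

Two-stage DDM. Project D₁…D_4 at 0.28, terminal growth 0.024, discount at r = 0.146.
D_1 = 0.7168
D_2 = 0.9175
D_3 = 1.1744
D_4 = 1.5032
Terminal value at t=4: TV = D_5/(r−g) = 1.5393/(0.146−0.024) = 12.6173
P₀ = 0.7168/(1+0.146)^1 + 0.9175/(1+0.146)^2 + 1.1744/(1+0.146)^3 + 1.5032/(1+0.146)^4 + 12.6173/(1+0.146)^4 = 10.2912

£10.29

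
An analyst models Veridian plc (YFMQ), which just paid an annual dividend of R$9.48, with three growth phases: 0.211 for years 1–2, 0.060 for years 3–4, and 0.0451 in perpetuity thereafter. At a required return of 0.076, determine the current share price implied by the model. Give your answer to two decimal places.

Three-stage DDM. Project D₁…D_4; terminal Gordon value at t=4 with g = 0.0451; discount at r = 0.076.
D_1 = 11.4803
D_2 = 13.9026
D_3 = 14.7368
D_4 = 15.6210
TV_4 = 16.3255/(0.076−0.0451) = 528.3330
P₀ = Σ Dₜ/(1+r)ᵗ + TV_4/(1+r)^4 = 440.3079

R$440.31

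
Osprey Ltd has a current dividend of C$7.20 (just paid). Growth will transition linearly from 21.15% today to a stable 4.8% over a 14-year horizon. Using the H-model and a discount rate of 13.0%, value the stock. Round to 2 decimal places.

C$192.51

H-model: P₀ = D₀[(1+g_L) + H(g_S−g_L)]/(r−g_L), with H = 14/2 = 7.
P₀ = 7.20 × [(1+0.048) + 7×(0.2115−0.048)] / (0.13−0.048)
   = 7.20 × 2.1925 / 0.082 = 192.5122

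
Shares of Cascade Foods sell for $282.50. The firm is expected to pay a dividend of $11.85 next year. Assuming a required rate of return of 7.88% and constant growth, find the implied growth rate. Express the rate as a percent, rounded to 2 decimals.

3.69%

From P₀ = D₁/(r − g), the implied growth is g = r − D₁/P₀.
g = 0.0788 − 11.85/282.50 = 0.0788 − 0.04195 = 0.03685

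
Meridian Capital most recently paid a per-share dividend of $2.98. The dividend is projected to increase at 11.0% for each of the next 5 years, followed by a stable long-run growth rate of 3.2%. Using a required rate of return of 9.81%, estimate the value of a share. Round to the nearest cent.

Two-stage DDM. Project D₁…D_5 at 0.11, terminal growth 0.032, discount at r = 0.0981.
D_1 = 3.3078
D_2 = 3.6717
D_3 = 4.0755
D_4 = 4.5238
D_5 = 5.0215
Terminal value at t=5: TV = D_6/(r−g) = 5.1822/(0.0981−0.032) = 78.3988
P₀ = 3.3078/(1+0.0981)^1 + 3.6717/(1+0.0981)^2 + 4.0755/(1+0.0981)^3 + 4.5238/(1+0.0981)^4 + 5.0215/(1+0.0981)^5 + 78.3988/(1+0.0981)^5 = 64.4936

$64.49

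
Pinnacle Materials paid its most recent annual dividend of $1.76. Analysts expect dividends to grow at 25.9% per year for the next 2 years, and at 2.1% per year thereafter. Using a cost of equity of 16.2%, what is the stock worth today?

Two-stage DDM. Project D₁…D_2 at 0.259, terminal growth 0.021, discount at r = 0.162.
D_1 = 2.2158
D_2 = 2.7897
Terminal value at t=2: TV = D_3/(r−g) = 2.8483/(0.162−0.021) = 20.2009
P₀ = 2.2158/(1+0.162)^1 + 2.7897/(1+0.162)^2 + 20.2009/(1+0.162)^2 = 18.9339

$18.93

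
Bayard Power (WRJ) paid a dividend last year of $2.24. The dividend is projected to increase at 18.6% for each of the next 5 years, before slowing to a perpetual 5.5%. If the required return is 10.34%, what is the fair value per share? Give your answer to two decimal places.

$84.03

Two-stage DDM. Project D₁…D_5 at 0.186, terminal growth 0.055, discount at r = 0.1034.
D_1 = 2.6566
D_2 = 3.1508
D_3 = 3.7368
D_4 = 4.4319
D_5 = 5.2562
Terminal value at t=5: TV = D_6/(r−g) = 5.5453/(0.1034−0.055) = 114.5720
P₀ = 2.6566/(1+0.1034)^1 + 3.1508/(1+0.1034)^2 + 3.7368/(1+0.1034)^3 + 4.4319/(1+0.1034)^4 + 5.2562/(1+0.1034)^5 + 114.5720/(1+0.1034)^5 = 84.0318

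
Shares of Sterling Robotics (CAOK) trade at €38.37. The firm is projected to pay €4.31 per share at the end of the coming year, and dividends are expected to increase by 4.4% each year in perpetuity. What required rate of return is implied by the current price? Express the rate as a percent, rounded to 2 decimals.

Rearranging the constant-growth DDM: r = D₁/P₀ + g.
r = 4.3100 / 38.37 + 0.044 = 0.11233 + 0.044 = 0.15633

15.63%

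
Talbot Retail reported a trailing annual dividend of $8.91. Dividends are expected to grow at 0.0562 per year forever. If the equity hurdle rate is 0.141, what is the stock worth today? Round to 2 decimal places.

Gordon growth model: P₀ = D₁/(r − g). D₁ = 8.91 × (1 + 0.0562) = 9.4107.
P₀ = 9.4107 / (0.141 − 0.0562) = 9.4107 / 0.0848 = 110.9757

$110.98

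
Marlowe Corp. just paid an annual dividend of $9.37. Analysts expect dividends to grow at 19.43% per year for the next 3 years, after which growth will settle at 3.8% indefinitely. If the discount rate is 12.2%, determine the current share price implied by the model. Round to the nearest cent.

$171.53

Two-stage DDM. Project D₁…D_3 at 0.1943, terminal growth 0.038, discount at r = 0.122.
D_1 = 11.1906
D_2 = 13.3649
D_3 = 15.9617
Terminal value at t=3: TV = D_4/(r−g) = 16.5683/(0.122−0.038) = 197.2413
P₀ = 11.1906/(1+0.122)^1 + 13.3649/(1+0.122)^2 + 15.9617/(1+0.122)^3 + 197.2413/(1+0.122)^3 = 171.5339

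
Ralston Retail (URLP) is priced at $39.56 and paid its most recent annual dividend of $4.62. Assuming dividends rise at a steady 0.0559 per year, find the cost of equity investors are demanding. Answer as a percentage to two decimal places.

17.92%

Rearranging the constant-growth DDM: r = D₁/P₀ + g.
D₁ = 4.62 × (1 + 0.0559) = 4.8783.
r = 4.8783 / 39.56 + 0.0559 = 0.12331 + 0.0559 = 0.17921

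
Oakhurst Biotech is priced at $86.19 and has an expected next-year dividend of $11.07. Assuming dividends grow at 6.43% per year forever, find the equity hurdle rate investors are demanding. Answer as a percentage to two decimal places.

19.27%

Rearranging the constant-growth DDM: r = D₁/P₀ + g.
r = 11.0700 / 86.19 + 0.0643 = 0.12844 + 0.0643 = 0.19274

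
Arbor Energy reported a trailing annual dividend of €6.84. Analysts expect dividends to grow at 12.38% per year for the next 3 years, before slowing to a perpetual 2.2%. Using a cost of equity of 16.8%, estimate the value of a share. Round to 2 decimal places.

€61.65

Two-stage DDM. Project D₁…D_3 at 0.1238, terminal growth 0.022, discount at r = 0.168.
D_1 = 7.6868
D_2 = 8.6384
D_3 = 9.7079
Terminal value at t=3: TV = D_4/(r−g) = 9.9214/(0.168−0.022) = 67.9550
P₀ = 7.6868/(1+0.168)^1 + 8.6384/(1+0.168)^2 + 9.7079/(1+0.168)^3 + 67.9550/(1+0.168)^3 = 61.6532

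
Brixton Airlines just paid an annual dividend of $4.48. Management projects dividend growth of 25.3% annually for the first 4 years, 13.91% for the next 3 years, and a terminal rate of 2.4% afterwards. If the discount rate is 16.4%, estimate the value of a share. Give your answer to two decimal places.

$80.14

Three-stage DDM. Project D₁…D_7; terminal Gordon value at t=7 with g = 0.024; discount at r = 0.164.
D_1 = 5.6134
D_2 = 7.0336
D_3 = 8.8132
D_4 = 11.0429
D_5 = 12.5789
D_6 = 14.3287
D_7 = 16.3218
TV_7 = 16.7135/(0.164−0.024) = 119.3823
P₀ = Σ Dₜ/(1+r)ᵗ + TV_7/(1+r)^7 = 80.1381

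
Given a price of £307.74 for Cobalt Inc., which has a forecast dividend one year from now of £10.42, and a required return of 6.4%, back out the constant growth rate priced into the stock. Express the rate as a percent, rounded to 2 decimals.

3.01%

From P₀ = D₁/(r − g), the implied growth is g = r − D₁/P₀.
g = 0.064 − 10.42/307.74 = 0.064 − 0.03386 = 0.03014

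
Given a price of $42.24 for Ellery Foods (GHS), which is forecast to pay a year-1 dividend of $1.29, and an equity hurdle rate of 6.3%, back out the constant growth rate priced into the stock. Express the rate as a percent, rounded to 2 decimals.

From P₀ = D₁/(r − g), the implied growth is g = r − D₁/P₀.
g = 0.063 − 1.29/42.24 = 0.063 − 0.03054 = 0.03246

3.25%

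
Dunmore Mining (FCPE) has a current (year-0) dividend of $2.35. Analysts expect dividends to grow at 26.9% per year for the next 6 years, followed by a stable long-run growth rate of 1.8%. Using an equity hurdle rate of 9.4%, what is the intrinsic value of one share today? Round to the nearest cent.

Two-stage DDM. Project D₁…D_6 at 0.269, terminal growth 0.018, discount at r = 0.094.
D_1 = 2.9821
D_2 = 3.7843
D_3 = 4.8023
D_4 = 6.0942
D_5 = 7.7335
D_6 = 9.8138
Terminal value at t=6: TV = D_7/(r−g) = 9.9905/(0.094−0.018) = 131.4534
P₀ = 2.9821/(1+0.094)^1 + 3.7843/(1+0.094)^2 + 4.8023/(1+0.094)^3 + 6.0942/(1+0.094)^4 + 7.7335/(1+0.094)^5 + 9.8138/(1+0.094)^6 + 131.4534/(1+0.094)^6 = 101.1471

$101.15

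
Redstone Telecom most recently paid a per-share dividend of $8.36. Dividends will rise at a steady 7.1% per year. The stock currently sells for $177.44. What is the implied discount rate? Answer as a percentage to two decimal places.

Rearranging the constant-growth DDM: r = D₁/P₀ + g.
D₁ = 8.36 × (1 + 0.071) = 8.9536.
r = 8.9536 / 177.44 + 0.071 = 0.05046 + 0.071 = 0.12146

12.15%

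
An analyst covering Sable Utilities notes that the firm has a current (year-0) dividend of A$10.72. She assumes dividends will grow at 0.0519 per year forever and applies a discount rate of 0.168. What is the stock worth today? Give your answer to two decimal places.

Gordon growth model: P₀ = D₁/(r − g). D₁ = 10.72 × (1 + 0.0519) = 11.2764.
P₀ = 11.2764 / (0.168 − 0.0519) = 11.2764 / 0.1161 = 97.1263

A$97.13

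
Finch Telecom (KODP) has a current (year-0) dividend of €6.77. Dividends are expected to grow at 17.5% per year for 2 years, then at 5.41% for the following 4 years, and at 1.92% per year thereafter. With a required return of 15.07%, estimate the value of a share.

€75.28

Three-stage DDM. Project D₁…D_6; terminal Gordon value at t=6 with g = 0.0192; discount at r = 0.1507.
D_1 = 7.9547
D_2 = 9.3468
D_3 = 9.8525
D_4 = 10.3855
D_5 = 10.9474
D_6 = 11.5396
TV_6 = 11.7612/(0.1507−0.0192) = 89.4387
P₀ = Σ Dₜ/(1+r)ᵗ + TV_6/(1+r)^6 = 75.2846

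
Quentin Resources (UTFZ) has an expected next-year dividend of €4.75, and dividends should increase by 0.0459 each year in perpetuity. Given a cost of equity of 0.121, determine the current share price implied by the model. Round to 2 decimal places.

€63.25

Gordon growth model: P₀ = D₁/(r − g), with D₁ = 4.75 given directly.
P₀ = 4.7500 / (0.121 − 0.0459) = 4.7500 / 0.0751 = 63.2490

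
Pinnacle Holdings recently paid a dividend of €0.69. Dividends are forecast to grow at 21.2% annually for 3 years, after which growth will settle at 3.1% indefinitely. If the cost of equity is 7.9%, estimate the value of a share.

€23.63

Two-stage DDM. Project D₁…D_3 at 0.212, terminal growth 0.031, discount at r = 0.079.
D_1 = 0.8363
D_2 = 1.0136
D_3 = 1.2284
Terminal value at t=3: TV = D_4/(r−g) = 1.2665/(0.079−0.031) = 26.3860
P₀ = 0.8363/(1+0.079)^1 + 1.0136/(1+0.079)^2 + 1.2284/(1+0.079)^3 + 26.3860/(1+0.079)^3 = 23.6279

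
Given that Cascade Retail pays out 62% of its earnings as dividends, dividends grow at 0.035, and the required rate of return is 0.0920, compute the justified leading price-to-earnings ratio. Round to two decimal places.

10.88

Justified leading P/E = b/(r−g) = 0.62/(0.092−0.035) = 10.8772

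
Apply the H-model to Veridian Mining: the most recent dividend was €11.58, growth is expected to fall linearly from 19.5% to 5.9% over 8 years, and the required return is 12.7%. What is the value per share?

H-model: P₀ = D₀[(1+g_L) + H(g_S−g_L)]/(r−g_L), with H = 8/2 = 4.
P₀ = 11.58 × [(1+0.059) + 4×(0.195−0.059)] / (0.127−0.059)
   = 11.58 × 1.6030 / 0.068 = 272.9815

€272.98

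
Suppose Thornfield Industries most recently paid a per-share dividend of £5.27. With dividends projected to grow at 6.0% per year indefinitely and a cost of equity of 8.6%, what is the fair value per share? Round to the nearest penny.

£214.85

Gordon growth model: P₀ = D₁/(r − g). D₁ = 5.27 × (1 + 0.06) = 5.5862.
P₀ = 5.5862 / (0.086 − 0.06) = 5.5862 / 0.026 = 214.8538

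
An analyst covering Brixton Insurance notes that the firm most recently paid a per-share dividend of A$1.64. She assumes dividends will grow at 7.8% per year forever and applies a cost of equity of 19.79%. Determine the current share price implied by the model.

Gordon growth model: P₀ = D₁/(r − g). D₁ = 1.64 × (1 + 0.078) = 1.7679.
P₀ = 1.7679 / (0.1979 − 0.078) = 1.7679 / 0.1199 = 14.7450

A$14.74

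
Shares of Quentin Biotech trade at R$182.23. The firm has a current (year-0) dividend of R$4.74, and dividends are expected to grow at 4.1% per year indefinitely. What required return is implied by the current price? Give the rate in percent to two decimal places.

Rearranging the constant-growth DDM: r = D₁/P₀ + g.
D₁ = 4.74 × (1 + 0.041) = 4.9343.
r = 4.9343 / 182.23 + 0.041 = 0.02708 + 0.041 = 0.06808

6.81%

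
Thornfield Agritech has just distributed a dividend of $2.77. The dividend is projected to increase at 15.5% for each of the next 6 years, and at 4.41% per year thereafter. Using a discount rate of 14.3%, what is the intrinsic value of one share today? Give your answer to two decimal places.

$48.38

Two-stage DDM. Project D₁…D_6 at 0.155, terminal growth 0.0441, discount at r = 0.143.
D_1 = 3.1993
D_2 = 3.6952
D_3 = 4.2680
D_4 = 4.9296
D_5 = 5.6936
D_6 = 6.5761
Terminal value at t=6: TV = D_7/(r−g) = 6.8662/(0.143−0.0441) = 69.4253
P₀ = 3.1993/(1+0.143)^1 + 3.6952/(1+0.143)^2 + 4.2680/(1+0.143)^3 + 4.9296/(1+0.143)^4 + 5.6936/(1+0.143)^5 + 6.5761/(1+0.143)^6 + 69.4253/(1+0.143)^6 = 48.3759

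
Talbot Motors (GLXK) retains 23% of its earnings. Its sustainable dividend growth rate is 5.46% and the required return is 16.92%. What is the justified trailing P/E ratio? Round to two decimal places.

7.09

Payout ratio b = 1 − 0.23 = 0.77.
Justified trailing P/E = b(1+g)/(r−g) = 0.77×(1+0.0546)/(0.1692−0.0546) = 7.0859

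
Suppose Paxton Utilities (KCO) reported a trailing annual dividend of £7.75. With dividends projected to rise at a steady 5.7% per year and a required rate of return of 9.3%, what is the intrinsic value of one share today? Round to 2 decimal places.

£227.55

Gordon growth model: P₀ = D₁/(r − g). D₁ = 7.75 × (1 + 0.057) = 8.1917.
P₀ = 8.1917 / (0.093 − 0.057) = 8.1917 / 0.036 = 227.5486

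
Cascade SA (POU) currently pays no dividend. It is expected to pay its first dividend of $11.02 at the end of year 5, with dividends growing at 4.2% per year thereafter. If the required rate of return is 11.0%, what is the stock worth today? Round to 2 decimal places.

$106.75

Deferred-dividend DDM. At t=4 the remaining stream is a growing perpetuity with first payment D_5 = 11.02.
V_4 = D_5/(r−g) = 11.02/(0.11−0.042) = 162.0588
P₀ = V_4/(1+r)^4 = 162.0588/(1+0.11)^4 = 106.7532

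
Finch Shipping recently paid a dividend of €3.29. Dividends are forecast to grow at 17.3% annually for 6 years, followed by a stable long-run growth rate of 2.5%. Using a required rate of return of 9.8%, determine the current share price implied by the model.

Two-stage DDM. Project D₁…D_6 at 0.173, terminal growth 0.025, discount at r = 0.098.
D_1 = 3.8592
D_2 = 4.5268
D_3 = 5.3099
D_4 = 6.2286
D_5 = 7.3061
D_6 = 8.5701
Terminal value at t=6: TV = D_7/(r−g) = 8.7843/(0.098−0.025) = 120.3331
P₀ = 3.8592/(1+0.098)^1 + 4.5268/(1+0.098)^2 + 5.3099/(1+0.098)^3 + 6.2286/(1+0.098)^4 + 7.3061/(1+0.098)^5 + 8.5701/(1+0.098)^6 + 120.3331/(1+0.098)^6 = 93.7054

€93.71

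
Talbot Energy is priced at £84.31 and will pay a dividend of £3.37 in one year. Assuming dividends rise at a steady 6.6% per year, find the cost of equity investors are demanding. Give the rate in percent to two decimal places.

Rearranging the constant-growth DDM: r = D₁/P₀ + g.
r = 3.3700 / 84.31 + 0.066 = 0.03997 + 0.066 = 0.10597

10.60%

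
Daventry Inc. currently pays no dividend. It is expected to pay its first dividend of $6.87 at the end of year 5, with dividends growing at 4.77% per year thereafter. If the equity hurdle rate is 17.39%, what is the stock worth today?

$28.67

Deferred-dividend DDM. At t=4 the remaining stream is a growing perpetuity with first payment D_5 = 6.87.
V_4 = D_5/(r−g) = 6.87/(0.1739−0.0477) = 54.4374
P₀ = V_4/(1+r)^4 = 54.4374/(1+0.1739)^4 = 28.6664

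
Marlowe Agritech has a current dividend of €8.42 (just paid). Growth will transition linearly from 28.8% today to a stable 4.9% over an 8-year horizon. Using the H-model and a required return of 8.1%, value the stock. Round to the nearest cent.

H-model: P₀ = D₀[(1+g_L) + H(g_S−g_L)]/(r−g_L), with H = 8/2 = 4.
P₀ = 8.42 × [(1+0.049) + 4×(0.288−0.049)] / (0.081−0.049)
   = 8.42 × 2.0050 / 0.032 = 527.5656

€527.57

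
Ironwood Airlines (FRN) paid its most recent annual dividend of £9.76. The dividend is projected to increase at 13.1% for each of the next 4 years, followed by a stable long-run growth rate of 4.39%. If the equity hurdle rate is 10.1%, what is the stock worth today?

£240.46

Two-stage DDM. Project D₁…D_4 at 0.131, terminal growth 0.0439, discount at r = 0.101.
D_1 = 11.0386
D_2 = 12.4846
D_3 = 14.1201
D_4 = 15.9698
Terminal value at t=4: TV = D_5/(r−g) = 16.6709/(0.101−0.0439) = 291.9598
P₀ = 11.0386/(1+0.101)^1 + 12.4846/(1+0.101)^2 + 14.1201/(1+0.101)^3 + 15.9698/(1+0.101)^4 + 291.9598/(1+0.101)^4 = 240.4618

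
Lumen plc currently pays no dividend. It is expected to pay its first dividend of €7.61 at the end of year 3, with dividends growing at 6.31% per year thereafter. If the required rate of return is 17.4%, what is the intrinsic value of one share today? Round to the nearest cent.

€49.79

Deferred-dividend DDM. At t=2 the remaining stream is a growing perpetuity with first payment D_3 = 7.61.
V_2 = D_3/(r−g) = 7.61/(0.174−0.0631) = 68.6204
P₀ = V_2/(1+r)^2 = 68.6204/(1+0.174)^2 = 49.7871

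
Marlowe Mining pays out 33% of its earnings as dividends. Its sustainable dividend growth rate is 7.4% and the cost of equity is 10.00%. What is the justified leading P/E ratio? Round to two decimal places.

12.69

Justified leading P/E = b/(r−g) = 0.33/(0.1−0.074) = 12.6923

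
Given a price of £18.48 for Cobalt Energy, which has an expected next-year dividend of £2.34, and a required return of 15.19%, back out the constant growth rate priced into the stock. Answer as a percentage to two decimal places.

2.53%

From P₀ = D₁/(r − g), the implied growth is g = r − D₁/P₀.
g = 0.1519 − 2.34/18.48 = 0.1519 − 0.12662 = 0.02528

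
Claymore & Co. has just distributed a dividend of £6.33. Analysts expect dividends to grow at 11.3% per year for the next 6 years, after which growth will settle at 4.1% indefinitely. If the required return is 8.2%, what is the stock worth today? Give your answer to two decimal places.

Two-stage DDM. Project D₁…D_6 at 0.113, terminal growth 0.041, discount at r = 0.082.
D_1 = 7.0453
D_2 = 7.8414
D_3 = 8.7275
D_4 = 9.7137
D_5 = 10.8113
D_6 = 12.0330
Terminal value at t=6: TV = D_7/(r−g) = 12.5264/(0.082−0.041) = 305.5214
P₀ = 7.0453/(1+0.082)^1 + 7.8414/(1+0.082)^2 + 8.7275/(1+0.082)^3 + 9.7137/(1+0.082)^4 + 10.8113/(1+0.082)^5 + 12.0330/(1+0.082)^6 + 305.5214/(1+0.082)^6 = 232.3805

£232.38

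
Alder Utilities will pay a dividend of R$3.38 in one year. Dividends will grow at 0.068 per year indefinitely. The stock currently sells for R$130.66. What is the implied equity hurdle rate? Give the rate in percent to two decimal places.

9.39%

Rearranging the constant-growth DDM: r = D₁/P₀ + g.
r = 3.3800 / 130.66 + 0.068 = 0.02587 + 0.068 = 0.09387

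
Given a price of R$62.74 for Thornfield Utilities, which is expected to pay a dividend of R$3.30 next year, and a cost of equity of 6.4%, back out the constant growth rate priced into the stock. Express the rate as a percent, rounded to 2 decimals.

1.14%

From P₀ = D₁/(r − g), the implied growth is g = r − D₁/P₀.
g = 0.064 − 3.30/62.74 = 0.064 − 0.05260 = 0.01140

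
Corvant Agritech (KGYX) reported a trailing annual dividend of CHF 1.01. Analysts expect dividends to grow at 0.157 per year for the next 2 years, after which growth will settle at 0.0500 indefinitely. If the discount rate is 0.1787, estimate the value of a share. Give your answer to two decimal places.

CHF 9.90

Two-stage DDM. Project D₁…D_2 at 0.157, terminal growth 0.05, discount at r = 0.1787.
D_1 = 1.1686
D_2 = 1.3520
Terminal value at t=2: TV = D_3/(r−g) = 1.4196/(0.1787−0.05) = 11.0306
P₀ = 1.1686/(1+0.1787)^1 + 1.3520/(1+0.1787)^2 + 11.0306/(1+0.1787)^2 = 9.9040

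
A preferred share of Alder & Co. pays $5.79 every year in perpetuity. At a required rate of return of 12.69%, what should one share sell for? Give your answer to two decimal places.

Zero-growth DDM (perpetuity): P₀ = D/r = 5.79 / 0.1269 = 45.6265

$45.63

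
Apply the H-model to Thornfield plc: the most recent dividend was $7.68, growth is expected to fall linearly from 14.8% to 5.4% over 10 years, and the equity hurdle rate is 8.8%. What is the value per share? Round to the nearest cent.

$344.24

H-model: P₀ = D₀[(1+g_L) + H(g_S−g_L)]/(r−g_L), with H = 10/2 = 5.
P₀ = 7.68 × [(1+0.054) + 5×(0.148−0.054)] / (0.088−0.054)
   = 7.68 × 1.5240 / 0.034 = 344.2447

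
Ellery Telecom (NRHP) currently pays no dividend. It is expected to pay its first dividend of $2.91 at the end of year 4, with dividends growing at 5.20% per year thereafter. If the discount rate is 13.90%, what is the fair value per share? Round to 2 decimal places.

Deferred-dividend DDM. At t=3 the remaining stream is a growing perpetuity with first payment D_4 = 2.91.
V_3 = D_4/(r−g) = 2.91/(0.139−0.052) = 33.4483
P₀ = V_3/(1+r)^3 = 33.4483/(1+0.139)^3 = 22.6362

$22.64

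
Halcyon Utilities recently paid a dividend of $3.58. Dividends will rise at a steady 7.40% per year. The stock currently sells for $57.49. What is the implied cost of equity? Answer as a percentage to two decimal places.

Rearranging the constant-growth DDM: r = D₁/P₀ + g.
D₁ = 3.58 × (1 + 0.074) = 3.8449.
r = 3.8449 / 57.49 + 0.074 = 0.06688 + 0.074 = 0.14088

14.09%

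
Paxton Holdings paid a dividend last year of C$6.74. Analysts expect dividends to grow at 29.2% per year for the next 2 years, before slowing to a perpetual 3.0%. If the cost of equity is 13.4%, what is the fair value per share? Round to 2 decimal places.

C$103.08

Two-stage DDM. Project D₁…D_2 at 0.292, terminal growth 0.03, discount at r = 0.134.
D_1 = 8.7081
D_2 = 11.2508
Terminal value at t=2: TV = D_3/(r−g) = 11.5884/(0.134−0.03) = 111.4266
P₀ = 8.7081/(1+0.134)^1 + 11.2508/(1+0.134)^2 + 111.4266/(1+0.134)^2 = 103.0769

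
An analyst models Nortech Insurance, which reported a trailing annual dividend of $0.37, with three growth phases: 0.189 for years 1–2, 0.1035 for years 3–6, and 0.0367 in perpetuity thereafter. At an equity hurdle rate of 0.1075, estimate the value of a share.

Three-stage DDM. Project D₁…D_6; terminal Gordon value at t=6 with g = 0.0367; discount at r = 0.1075.
D_1 = 0.4399
D_2 = 0.5231
D_3 = 0.5772
D_4 = 0.6370
D_5 = 0.7029
D_6 = 0.7756
TV_6 = 0.8041/(0.1075−0.0367) = 11.3573
P₀ = Σ Dₜ/(1+r)ᵗ + TV_6/(1+r)^6 = 8.6690

$8.67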